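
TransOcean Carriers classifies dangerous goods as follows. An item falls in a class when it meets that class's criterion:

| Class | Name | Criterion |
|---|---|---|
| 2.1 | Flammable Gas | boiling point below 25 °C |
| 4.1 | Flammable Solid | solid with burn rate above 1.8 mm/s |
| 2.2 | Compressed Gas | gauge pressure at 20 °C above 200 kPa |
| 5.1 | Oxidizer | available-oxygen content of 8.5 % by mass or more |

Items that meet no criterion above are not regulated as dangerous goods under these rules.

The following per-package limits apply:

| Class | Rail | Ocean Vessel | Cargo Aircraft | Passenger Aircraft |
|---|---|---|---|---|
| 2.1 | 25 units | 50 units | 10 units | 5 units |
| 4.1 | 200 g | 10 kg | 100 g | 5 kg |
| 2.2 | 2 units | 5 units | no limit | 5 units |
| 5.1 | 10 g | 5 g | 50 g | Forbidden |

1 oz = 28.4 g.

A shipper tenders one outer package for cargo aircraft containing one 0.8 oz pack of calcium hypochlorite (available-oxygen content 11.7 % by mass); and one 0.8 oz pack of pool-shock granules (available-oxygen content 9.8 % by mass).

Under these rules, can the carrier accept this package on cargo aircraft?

Calcium hypochlorite: available-oxygen content 11.7 % by mass ≥ 8.5 % by mass → Class 5.1 (Oxidizer).
With available-oxygen content 9.8 % by mass (≥ 8.5 % by mass), the pool-shock granules fall in Class 5.1.
Total Class 5.1: (one 0.8 oz pack = 22.72 g) + (one 0.8 oz pack = 22.72 g) = 45.44 g.
45.44 g is within the cargo aircraft limit of 50 g for Class 5.1.

Yes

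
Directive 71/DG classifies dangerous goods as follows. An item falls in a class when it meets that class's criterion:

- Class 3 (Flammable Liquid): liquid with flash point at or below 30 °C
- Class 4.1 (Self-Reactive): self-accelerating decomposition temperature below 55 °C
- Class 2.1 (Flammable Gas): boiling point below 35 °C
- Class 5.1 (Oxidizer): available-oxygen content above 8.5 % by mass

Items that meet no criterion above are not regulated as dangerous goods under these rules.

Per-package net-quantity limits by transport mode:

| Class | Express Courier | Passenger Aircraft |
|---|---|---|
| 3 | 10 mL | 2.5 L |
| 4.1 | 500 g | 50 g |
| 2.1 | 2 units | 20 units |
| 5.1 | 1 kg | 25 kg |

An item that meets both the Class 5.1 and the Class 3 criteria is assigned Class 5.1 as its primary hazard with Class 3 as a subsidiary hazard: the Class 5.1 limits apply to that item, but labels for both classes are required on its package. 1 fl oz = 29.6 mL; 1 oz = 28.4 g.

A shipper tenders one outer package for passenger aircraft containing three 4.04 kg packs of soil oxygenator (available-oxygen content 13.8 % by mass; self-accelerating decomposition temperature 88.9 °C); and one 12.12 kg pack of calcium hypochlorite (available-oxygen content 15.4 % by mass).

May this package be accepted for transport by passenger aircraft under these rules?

The soil oxygenator has available-oxygen content 13.8 % by mass, which is > 8.5 % by mass, so it is Class 5.1 (Oxidizer).
With available-oxygen content 15.4 % by mass (> 8.5 % by mass), the calcium hypochlorite falls in Class 5.1.
Total Class 5.1: (three 4.04 kg packs = 12.12 kg) + 12.12 kg = 24.24 kg.
24.24 kg is within the passenger aircraft limit of 25 kg for Class 5.1.

Yes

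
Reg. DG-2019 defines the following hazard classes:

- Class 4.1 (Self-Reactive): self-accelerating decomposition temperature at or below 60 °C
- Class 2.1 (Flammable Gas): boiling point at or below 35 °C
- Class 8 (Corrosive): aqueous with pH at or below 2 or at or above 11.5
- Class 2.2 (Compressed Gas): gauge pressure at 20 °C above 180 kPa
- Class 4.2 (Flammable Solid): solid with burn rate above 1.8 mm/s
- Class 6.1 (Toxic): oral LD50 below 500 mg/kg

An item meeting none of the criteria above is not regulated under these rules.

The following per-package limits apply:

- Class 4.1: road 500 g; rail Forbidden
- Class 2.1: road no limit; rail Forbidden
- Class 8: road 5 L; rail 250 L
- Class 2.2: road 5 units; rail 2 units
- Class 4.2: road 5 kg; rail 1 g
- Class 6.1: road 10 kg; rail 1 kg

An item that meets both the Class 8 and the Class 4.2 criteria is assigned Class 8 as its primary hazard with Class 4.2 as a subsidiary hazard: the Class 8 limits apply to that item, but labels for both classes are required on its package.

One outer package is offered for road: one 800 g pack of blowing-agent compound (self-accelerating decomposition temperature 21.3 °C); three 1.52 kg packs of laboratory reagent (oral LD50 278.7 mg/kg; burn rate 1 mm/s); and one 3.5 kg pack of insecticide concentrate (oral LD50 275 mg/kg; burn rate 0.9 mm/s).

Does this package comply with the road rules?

No

Blowing-agent compound: self-accelerating decomposition temperature 21.3 °C ≤ 60 °C → Class 4.1 (Self-Reactive).
The laboratory reagent has oral LD50 278.7 mg/kg, which is < 500 mg/kg, so it is Class 6.1 (Toxic).
Oral LD50 275 mg/kg meets the Class 6.1 criterion (Toxic), so the insecticide concentrate is Class 6.1.
Total Class 6.1: (three 1.52 kg packs = 4.56 kg) + 3.5 kg = 8.06 kg.
8.06 kg ≤ 10 kg (road limit, Class 6.1) — within limit.
Class 4.1 quantity: 800 g.
That exceeds the Class 4.1 road limit of 500 g.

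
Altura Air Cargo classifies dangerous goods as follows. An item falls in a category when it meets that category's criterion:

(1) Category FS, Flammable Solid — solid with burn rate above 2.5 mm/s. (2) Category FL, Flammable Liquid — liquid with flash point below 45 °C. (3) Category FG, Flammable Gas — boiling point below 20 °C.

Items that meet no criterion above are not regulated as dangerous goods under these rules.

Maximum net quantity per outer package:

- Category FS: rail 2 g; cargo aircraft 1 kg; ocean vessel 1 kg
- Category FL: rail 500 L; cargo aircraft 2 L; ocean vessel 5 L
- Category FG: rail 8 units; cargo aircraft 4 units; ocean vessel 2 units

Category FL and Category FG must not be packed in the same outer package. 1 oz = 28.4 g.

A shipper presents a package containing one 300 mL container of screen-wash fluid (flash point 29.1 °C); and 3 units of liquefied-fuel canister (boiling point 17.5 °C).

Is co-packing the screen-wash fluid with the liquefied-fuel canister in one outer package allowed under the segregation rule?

No

The screen-wash fluid has flash point 29.1 °C, which is < 45 °C, so it is Category FL (Flammable Liquid).
Liquefied-fuel canister: boiling point 17.5 °C < 20 °C → Category FG (Flammable Gas).
Category FL and Category FG may not share an outer package.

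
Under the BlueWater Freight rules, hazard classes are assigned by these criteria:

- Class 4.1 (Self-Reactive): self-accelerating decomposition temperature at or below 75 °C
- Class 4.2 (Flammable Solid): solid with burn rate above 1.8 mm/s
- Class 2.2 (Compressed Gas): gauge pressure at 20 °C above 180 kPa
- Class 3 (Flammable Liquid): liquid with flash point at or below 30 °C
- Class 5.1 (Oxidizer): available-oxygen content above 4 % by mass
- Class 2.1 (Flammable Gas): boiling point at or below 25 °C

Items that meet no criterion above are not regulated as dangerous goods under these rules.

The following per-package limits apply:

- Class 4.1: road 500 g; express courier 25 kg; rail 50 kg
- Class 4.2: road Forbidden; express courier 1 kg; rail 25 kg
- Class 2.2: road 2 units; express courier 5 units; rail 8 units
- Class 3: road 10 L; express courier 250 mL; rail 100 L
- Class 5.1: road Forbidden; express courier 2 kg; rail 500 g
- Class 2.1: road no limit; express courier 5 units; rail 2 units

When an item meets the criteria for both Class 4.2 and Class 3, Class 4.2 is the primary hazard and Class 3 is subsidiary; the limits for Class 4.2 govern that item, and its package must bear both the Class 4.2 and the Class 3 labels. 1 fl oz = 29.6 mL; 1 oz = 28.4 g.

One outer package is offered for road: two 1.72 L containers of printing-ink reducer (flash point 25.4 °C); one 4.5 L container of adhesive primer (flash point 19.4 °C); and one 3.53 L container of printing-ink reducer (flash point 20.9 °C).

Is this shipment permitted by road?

No

With flash point 25.4 °C (≤ 30 °C), the printing-ink reducer falls in Class 3.
The adhesive primer has flash point 19.4 °C, which is ≤ 30 °C, so it is Class 3 (Flammable Liquid).
Flash point 20.9 °C meets the Class 3 criterion (Flammable Liquid), so the printing-ink reducer is Class 3.
Class 3 net quantity: (two 1.72 L containers = 3.44 L) + 4.5 L + 3.53 L = 11.47 L.
11.47 L > 10 L (road limit, Class 3) — over the limit.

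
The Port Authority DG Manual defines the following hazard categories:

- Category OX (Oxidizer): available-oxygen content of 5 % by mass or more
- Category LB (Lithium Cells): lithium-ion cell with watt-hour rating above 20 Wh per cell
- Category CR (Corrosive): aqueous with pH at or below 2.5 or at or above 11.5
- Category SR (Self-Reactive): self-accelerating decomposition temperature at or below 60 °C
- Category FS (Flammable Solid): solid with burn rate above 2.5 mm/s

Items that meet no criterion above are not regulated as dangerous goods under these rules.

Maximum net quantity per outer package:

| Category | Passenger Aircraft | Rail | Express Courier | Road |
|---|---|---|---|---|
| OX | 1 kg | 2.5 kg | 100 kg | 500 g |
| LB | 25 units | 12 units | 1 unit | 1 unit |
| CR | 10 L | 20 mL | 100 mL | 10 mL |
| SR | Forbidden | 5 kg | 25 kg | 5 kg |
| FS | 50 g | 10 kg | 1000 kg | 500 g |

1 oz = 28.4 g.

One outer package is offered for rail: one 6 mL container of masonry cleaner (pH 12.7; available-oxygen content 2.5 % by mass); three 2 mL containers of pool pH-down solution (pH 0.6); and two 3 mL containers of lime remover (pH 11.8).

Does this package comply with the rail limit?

With pH 12.7 (≥ 11.5), the masonry cleaner falls in Category CR.
The pool pH-down solution has pH 0.6, which is ≤ 2.5, so it is Category CR (Corrosive).
pH 11.8 meets the Category CR criterion (Corrosive), so the lime remover is Category CR.
Total Category CR: 6 mL + (three 2 mL containers = 6 mL) + (two 3 mL containers = 6 mL) = 18 mL.
That is within the Category CR rail limit of 20 mL.

Yes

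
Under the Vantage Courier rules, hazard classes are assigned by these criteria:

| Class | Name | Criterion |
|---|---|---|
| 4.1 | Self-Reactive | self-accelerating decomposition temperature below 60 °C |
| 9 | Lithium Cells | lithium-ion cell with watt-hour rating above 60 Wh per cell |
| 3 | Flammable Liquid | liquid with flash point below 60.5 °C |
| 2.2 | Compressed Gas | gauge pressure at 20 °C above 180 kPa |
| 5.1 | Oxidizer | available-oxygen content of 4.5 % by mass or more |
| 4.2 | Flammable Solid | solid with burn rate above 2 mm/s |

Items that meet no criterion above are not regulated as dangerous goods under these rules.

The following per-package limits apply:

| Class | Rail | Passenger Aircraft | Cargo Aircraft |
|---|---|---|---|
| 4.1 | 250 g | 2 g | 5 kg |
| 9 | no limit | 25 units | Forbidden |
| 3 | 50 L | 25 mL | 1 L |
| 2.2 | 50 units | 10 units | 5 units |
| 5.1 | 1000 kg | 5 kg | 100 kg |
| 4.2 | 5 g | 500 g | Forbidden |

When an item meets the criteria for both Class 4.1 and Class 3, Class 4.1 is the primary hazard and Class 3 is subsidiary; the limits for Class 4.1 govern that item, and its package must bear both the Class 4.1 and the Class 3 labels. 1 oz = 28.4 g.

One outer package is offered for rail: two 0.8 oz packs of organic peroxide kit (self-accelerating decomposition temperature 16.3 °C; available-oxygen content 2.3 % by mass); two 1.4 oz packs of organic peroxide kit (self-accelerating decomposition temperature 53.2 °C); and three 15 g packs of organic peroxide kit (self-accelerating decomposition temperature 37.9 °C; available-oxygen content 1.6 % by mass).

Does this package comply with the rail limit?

The organic peroxide kit has self-accelerating decomposition temperature 16.3 °C, which is < 60 °C, so it is Class 4.1 (Self-Reactive).
The organic peroxide kit has self-accelerating decomposition temperature 53.2 °C, which is < 60 °C, so it is Class 4.1 (Self-Reactive).
Organic peroxide kit: self-accelerating decomposition temperature 37.9 °C < 60 °C → Class 4.1 (Self-Reactive).
Total Class 4.1: (two 0.8 oz packs = 45.44 g) + (two 1.4 oz packs = 79.52 g) + (three 15 g packs = 45 g) = 169.96 g.
169.96 g ≤ 250 g (rail limit, Class 4.1) — within limit.

Yes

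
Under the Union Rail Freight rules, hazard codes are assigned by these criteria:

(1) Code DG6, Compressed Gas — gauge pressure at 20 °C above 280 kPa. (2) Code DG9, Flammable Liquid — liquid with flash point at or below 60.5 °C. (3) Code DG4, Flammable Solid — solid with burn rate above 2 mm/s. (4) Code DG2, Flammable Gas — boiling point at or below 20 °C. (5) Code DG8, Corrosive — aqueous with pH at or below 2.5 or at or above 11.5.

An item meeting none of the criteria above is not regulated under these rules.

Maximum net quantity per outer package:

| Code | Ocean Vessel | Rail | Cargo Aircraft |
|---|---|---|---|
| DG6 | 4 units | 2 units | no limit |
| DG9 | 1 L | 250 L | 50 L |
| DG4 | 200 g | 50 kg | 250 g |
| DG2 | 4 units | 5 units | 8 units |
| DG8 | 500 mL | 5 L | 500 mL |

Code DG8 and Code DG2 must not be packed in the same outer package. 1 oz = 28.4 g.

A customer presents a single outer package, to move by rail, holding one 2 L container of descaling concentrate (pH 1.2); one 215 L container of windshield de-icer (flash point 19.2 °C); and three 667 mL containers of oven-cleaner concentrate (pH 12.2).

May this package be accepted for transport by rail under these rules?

pH 1.2 meets the Code DG8 criterion (Corrosive), so the descaling concentrate is Code DG8.
With flash point 19.2 °C (≤ 60.5 °C), the windshield de-icer falls in Code DG9.
pH 12.2 meets the Code DG8 criterion (Corrosive), so the oven-cleaner concentrate is Code DG8.
Total Code DG8: 2 L + (three 667 mL containers = 2.001 L) = 4.001 L.
4.001 L ≤ 5 L (rail limit, Code DG8) — within limit.
Code DG9 quantity: 215 L.
That is within the Code DG9 rail limit of 250 L.
The segregation rule (Code DG8 with Code DG2) does not apply to Code DG8 with Code DG9.
Every hazard code is within its rail limit and no segregation rule is violated.

Yes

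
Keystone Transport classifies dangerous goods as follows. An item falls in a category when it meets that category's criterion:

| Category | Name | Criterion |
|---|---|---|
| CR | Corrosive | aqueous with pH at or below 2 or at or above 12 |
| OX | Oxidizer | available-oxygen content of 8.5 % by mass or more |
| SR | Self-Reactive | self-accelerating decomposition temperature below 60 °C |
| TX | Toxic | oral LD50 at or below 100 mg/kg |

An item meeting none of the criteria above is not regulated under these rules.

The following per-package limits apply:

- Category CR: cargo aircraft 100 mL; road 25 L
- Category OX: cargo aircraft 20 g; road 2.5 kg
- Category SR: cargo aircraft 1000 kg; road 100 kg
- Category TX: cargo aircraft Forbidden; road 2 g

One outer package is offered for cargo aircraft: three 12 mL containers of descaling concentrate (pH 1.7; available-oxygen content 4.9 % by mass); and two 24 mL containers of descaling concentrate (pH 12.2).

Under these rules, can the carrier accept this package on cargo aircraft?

Descaling concentrate: pH 1.7 ≤ 2 → Category CR (Corrosive).
With pH 12.2 (≥ 12), the descaling concentrate falls in Category CR.
Category CR net quantity: (three 12 mL containers = 36 mL) + (two 24 mL containers = 48 mL) = 84 mL.
84 mL ≤ 100 mL (cargo aircraft limit, Category CR) — within limit.

Yes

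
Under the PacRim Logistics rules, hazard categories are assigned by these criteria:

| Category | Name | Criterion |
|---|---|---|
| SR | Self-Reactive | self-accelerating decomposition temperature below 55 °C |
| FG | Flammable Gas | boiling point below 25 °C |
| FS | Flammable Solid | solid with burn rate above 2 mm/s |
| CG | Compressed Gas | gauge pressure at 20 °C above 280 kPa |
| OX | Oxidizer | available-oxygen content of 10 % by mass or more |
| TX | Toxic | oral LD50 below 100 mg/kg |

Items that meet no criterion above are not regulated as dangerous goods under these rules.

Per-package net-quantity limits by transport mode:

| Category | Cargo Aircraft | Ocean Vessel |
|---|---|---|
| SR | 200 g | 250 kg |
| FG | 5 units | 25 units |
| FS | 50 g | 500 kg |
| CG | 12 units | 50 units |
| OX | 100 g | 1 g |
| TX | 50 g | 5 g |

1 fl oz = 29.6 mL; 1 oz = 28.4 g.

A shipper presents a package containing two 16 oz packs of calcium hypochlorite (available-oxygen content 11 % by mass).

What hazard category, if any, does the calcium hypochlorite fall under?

Category OX

With available-oxygen content 11 % by mass (≥ 10 % by mass), the calcium hypochlorite falls in Category OX.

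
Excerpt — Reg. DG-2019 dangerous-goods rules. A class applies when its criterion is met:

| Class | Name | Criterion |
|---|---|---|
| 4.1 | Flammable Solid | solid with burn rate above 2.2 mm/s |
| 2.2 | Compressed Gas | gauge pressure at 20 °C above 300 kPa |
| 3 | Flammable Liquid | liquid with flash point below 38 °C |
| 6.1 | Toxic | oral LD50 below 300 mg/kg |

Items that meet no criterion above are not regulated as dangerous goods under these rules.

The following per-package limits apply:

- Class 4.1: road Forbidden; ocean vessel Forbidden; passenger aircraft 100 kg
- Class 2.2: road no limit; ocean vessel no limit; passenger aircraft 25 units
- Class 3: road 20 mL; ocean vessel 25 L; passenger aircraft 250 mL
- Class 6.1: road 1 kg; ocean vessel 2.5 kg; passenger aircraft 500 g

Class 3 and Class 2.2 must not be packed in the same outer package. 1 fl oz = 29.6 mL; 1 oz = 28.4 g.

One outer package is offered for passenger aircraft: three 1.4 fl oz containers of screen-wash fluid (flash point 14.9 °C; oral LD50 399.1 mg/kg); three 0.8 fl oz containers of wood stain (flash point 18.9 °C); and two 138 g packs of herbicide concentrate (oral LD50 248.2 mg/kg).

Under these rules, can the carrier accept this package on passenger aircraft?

With flash point 14.9 °C (< 38 °C), the screen-wash fluid falls in Class 3.
The wood stain has flash point 18.9 °C, which is < 38 °C, so it is Class 3 (Flammable Liquid).
Oral LD50 248.2 mg/kg meets the Class 6.1 criterion (Toxic), so the herbicide concentrate is Class 6.1.
Class 3 net quantity: (three 1.4 fl oz containers = 124.32 mL) + (three 0.8 fl oz containers = 71.04 mL) = 195.36 mL.
That is within the Class 3 passenger aircraft limit of 250 mL.
Class 6.1 quantity: two 138 g packs = 276 g.
That is within the Class 6.1 passenger aircraft limit of 500 g.
The segregation rule (Class 3 with Class 2.2) does not apply to Class 3 with Class 6.1.
Every hazard class is within its passenger aircraft limit and no segregation rule is violated.

Yes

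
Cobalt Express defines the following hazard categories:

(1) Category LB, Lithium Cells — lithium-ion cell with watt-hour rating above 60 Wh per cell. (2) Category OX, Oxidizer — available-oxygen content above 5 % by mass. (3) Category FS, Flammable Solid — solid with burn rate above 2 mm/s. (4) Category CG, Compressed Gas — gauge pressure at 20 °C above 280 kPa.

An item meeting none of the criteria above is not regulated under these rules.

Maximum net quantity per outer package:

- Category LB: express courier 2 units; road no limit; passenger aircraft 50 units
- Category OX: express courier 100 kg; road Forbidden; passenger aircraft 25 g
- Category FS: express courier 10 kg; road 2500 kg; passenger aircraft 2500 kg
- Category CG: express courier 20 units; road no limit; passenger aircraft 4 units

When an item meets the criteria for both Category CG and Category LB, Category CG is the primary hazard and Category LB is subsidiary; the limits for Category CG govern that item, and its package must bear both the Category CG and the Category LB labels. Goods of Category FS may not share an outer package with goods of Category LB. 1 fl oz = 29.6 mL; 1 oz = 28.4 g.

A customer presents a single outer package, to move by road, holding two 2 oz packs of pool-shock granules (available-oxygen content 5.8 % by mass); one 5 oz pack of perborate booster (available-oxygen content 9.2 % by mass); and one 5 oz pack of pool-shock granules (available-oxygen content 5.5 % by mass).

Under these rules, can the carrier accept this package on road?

No

Pool-shock granules: available-oxygen content 5.8 % by mass > 5 % by mass → Category OX (Oxidizer).
Perborate booster: available-oxygen content 9.2 % by mass > 5 % by mass → Category OX (Oxidizer).
The pool-shock granules have available-oxygen content 5.5 % by mass, which is > 5 % by mass, so they are Category OX (Oxidizer).
Category OX net quantity: (two 2 oz packs = 113.6 g) + (one 5 oz pack = 142 g) + (one 5 oz pack = 142 g) = 397.6 g.
By road, Category OX is Forbidden regardless of quantity.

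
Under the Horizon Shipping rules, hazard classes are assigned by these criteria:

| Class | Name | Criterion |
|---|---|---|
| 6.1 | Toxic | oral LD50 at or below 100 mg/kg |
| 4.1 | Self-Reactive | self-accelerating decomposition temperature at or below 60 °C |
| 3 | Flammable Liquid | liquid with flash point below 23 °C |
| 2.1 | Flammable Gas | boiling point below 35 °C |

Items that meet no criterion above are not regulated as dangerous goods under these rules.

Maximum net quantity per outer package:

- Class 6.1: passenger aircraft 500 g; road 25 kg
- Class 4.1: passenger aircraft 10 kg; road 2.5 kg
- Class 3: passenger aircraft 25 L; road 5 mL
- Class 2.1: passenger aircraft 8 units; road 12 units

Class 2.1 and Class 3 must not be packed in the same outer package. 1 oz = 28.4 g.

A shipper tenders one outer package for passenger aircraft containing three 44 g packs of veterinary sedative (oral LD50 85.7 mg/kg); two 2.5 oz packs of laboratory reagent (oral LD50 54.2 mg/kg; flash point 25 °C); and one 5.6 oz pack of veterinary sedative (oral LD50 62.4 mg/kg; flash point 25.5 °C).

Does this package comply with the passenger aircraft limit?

Yes

Veterinary sedative: oral LD50 85.7 mg/kg ≤ 100 mg/kg → Class 6.1 (Toxic).
Oral LD50 54.2 mg/kg meets the Class 6.1 criterion (Toxic), so the laboratory reagent is Class 6.1.
With oral LD50 62.4 mg/kg (≤ 100 mg/kg), the veterinary sedative falls in Class 6.1.
Total Class 6.1: (three 44 g packs = 132 g) + (two 2.5 oz packs = 142 g) + (one 5.6 oz pack = 159.04 g) = 433.04 g.
That is within the Class 6.1 passenger aircraft limit of 500 g.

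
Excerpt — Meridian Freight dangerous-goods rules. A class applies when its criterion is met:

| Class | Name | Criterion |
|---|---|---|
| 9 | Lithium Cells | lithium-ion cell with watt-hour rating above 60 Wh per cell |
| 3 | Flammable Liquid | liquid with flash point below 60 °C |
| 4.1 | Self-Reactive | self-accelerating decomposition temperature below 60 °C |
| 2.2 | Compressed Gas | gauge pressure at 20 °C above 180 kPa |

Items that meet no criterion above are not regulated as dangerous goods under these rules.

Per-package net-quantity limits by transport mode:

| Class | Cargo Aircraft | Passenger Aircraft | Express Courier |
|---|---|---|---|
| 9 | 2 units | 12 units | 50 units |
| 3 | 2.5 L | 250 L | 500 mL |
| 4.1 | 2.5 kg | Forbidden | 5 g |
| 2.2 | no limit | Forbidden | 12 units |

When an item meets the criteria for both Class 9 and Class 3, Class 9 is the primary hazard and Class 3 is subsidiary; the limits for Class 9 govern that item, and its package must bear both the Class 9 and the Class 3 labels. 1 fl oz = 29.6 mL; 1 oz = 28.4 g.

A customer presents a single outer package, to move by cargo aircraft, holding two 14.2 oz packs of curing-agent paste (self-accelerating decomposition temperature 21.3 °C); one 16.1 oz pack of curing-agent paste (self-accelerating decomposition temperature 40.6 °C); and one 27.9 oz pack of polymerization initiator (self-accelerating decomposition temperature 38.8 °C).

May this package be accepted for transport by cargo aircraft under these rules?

Yes

The curing-agent paste has self-accelerating decomposition temperature 21.3 °C, which is < 60 °C, so it is Class 4.1 (Self-Reactive).
With self-accelerating decomposition temperature 40.6 °C (< 60 °C), the curing-agent paste falls in Class 4.1.
Polymerization initiator: self-accelerating decomposition temperature 38.8 °C < 60 °C → Class 4.1 (Self-Reactive).
Class 4.1 net quantity: (two 14.2 oz packs = 806.56 g) + (one 16.1 oz pack = 457.24 g) + (one 27.9 oz pack = 792.36 g) = 2056.16 g.
2056.16 g ≤ 2.5 kg (cargo aircraft limit, Class 4.1) — within limit.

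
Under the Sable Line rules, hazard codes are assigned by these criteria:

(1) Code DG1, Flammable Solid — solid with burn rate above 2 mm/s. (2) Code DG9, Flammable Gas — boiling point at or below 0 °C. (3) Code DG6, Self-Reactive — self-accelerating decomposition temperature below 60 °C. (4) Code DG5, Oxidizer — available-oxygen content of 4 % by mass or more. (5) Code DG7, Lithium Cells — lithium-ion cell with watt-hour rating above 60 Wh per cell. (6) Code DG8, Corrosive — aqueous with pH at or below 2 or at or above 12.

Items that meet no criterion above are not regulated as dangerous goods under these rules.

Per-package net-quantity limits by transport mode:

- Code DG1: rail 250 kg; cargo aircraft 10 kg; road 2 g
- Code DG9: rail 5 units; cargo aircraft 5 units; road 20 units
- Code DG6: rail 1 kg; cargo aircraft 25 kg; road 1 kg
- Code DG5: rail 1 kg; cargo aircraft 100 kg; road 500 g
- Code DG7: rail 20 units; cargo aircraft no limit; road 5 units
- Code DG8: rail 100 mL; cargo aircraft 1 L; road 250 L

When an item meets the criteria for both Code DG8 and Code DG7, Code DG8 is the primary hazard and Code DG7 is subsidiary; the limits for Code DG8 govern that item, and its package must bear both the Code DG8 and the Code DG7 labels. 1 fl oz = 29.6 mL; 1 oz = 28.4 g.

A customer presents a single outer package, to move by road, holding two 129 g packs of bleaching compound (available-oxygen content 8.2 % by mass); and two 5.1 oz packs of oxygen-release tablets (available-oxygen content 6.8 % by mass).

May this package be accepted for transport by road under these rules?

No

The bleaching compound has available-oxygen content 8.2 % by mass, which is ≥ 4 % by mass, so it is Code DG5 (Oxidizer).
Oxygen-release tablets: available-oxygen content 6.8 % by mass ≥ 4 % by mass → Code DG5 (Oxidizer).
Code DG5 net quantity: (two 129 g packs = 258 g) + (two 5.1 oz packs = 289.68 g) = 547.68 g.
547.68 g > 500 g (road limit, Code DG5) — over the limit.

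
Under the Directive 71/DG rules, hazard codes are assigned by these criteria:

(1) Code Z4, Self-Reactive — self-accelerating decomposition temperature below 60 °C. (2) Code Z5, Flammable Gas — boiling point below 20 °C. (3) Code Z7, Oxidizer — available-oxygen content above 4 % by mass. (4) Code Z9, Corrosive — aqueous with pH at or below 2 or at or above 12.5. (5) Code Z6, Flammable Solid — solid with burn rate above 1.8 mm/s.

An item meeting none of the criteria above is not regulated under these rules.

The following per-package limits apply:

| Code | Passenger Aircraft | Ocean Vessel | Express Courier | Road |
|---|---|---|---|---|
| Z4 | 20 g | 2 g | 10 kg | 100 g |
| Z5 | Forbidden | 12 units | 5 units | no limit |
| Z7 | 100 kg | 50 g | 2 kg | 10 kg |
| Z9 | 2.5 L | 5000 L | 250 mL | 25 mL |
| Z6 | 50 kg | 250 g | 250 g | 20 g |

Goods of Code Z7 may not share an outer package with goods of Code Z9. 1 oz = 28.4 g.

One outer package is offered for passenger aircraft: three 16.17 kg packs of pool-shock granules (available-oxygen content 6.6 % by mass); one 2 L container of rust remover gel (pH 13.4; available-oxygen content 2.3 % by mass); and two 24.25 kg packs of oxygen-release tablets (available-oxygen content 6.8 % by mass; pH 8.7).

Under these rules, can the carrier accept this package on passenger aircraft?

With available-oxygen content 6.6 % by mass (> 4 % by mass), the pool-shock granules fall in Code Z7.
With pH 13.4 (≥ 12.5), the rust remover gel falls in Code Z9.
Oxygen-release tablets: available-oxygen content 6.8 % by mass > 4 % by mass → Code Z7 (Oxidizer).
Total Code Z7: (three 16.17 kg packs = 48.51 kg) + (two 24.25 kg packs = 48.5 kg) = 97.01 kg.
97.01 kg is within the passenger aircraft limit of 100 kg for Code Z7.
Code Z9 quantity: 2 L.
2 L is within the passenger aircraft limit of 2.5 L for Code Z9.
Code Z7 and Code Z9 may not share an outer package.

No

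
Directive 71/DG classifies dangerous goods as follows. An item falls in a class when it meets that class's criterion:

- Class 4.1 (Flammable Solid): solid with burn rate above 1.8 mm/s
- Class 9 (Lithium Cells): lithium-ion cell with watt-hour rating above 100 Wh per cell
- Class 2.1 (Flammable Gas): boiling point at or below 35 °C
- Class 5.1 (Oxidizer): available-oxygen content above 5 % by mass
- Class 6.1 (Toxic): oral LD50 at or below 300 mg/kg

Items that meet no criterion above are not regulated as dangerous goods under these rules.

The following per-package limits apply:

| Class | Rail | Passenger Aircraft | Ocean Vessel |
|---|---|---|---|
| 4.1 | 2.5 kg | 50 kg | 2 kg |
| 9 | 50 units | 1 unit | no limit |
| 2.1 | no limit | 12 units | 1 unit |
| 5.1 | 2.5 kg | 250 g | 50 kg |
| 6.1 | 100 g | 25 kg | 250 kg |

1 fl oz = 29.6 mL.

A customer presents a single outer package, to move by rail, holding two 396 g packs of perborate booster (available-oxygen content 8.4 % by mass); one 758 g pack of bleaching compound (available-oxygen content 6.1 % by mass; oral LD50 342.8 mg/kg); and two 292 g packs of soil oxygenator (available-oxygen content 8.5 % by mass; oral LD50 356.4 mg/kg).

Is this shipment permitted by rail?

Yes

The perborate booster has available-oxygen content 8.4 % by mass, which is > 5 % by mass, so it is Class 5.1 (Oxidizer).
The bleaching compound has available-oxygen content 6.1 % by mass, which is > 5 % by mass, so it is Class 5.1 (Oxidizer).
Available-oxygen content 8.5 % by mass meets the Class 5.1 criterion (Oxidizer), so the soil oxygenator is Class 5.1.
Class 5.1 net quantity: (two 396 g packs = 792 g) + 758 g + (two 292 g packs = 584 g) = 2.134 kg.
2.134 kg is within the rail limit of 2.5 kg for Class 5.1.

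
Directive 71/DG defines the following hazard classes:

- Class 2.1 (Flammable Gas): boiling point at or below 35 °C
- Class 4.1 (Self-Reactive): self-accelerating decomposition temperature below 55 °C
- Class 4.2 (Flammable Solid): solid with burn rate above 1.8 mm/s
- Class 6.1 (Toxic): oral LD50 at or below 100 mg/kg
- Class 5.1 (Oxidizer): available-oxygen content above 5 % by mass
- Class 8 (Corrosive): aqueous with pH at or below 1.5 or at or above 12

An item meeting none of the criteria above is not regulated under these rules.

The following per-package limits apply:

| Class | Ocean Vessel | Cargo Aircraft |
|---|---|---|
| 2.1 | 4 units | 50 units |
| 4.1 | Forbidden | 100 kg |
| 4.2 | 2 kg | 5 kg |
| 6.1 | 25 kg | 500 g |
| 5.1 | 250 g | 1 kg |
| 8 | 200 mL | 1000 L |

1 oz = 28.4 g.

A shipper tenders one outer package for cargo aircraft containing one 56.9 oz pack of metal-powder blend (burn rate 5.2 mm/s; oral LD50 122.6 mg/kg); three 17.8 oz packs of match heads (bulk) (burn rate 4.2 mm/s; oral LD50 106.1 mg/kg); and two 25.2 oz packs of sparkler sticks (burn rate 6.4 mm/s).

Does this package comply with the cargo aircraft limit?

Burn rate 5.2 mm/s meets the Class 4.2 criterion (Flammable Solid), so the metal-powder blend is Class 4.2.
Burn rate 4.2 mm/s meets the Class 4.2 criterion (Flammable Solid), so the match heads (bulk) are Class 4.2.
Burn rate 6.4 mm/s meets the Class 4.2 criterion (Flammable Solid), so the sparkler sticks are Class 4.2.
Class 4.2 net quantity: (one 56.9 oz pack = 1615.96 g) + (three 17.8 oz packs = 1516.56 g) + (two 25.2 oz packs = 1431.36 g) = 4563.88 g.
That is within the Class 4.2 cargo aircraft limit of 5 kg.

Yes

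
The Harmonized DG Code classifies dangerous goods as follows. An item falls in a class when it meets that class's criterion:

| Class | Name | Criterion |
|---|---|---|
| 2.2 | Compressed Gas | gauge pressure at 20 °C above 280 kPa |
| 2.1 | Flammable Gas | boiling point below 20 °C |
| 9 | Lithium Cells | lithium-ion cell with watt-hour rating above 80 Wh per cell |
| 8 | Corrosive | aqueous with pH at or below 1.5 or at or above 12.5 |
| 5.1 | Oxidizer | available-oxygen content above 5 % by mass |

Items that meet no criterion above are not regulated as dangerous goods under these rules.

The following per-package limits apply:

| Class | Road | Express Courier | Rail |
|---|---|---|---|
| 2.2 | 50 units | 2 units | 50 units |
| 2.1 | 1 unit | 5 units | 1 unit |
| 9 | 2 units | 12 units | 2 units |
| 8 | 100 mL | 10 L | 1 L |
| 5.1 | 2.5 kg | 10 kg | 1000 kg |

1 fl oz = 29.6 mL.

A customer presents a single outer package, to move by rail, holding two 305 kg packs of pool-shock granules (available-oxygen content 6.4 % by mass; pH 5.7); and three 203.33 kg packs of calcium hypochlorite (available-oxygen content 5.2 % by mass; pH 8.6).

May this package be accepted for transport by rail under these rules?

The pool-shock granules have available-oxygen content 6.4 % by mass, which is > 5 % by mass, so they are Class 5.1 (Oxidizer).
Calcium hypochlorite: available-oxygen content 5.2 % by mass > 5 % by mass → Class 5.1 (Oxidizer).
Total Class 5.1: (two 305 kg packs = 610 kg) + (three 203.33 kg packs = 609.99 kg) = 1219.99 kg.
1219.99 kg exceeds the rail limit of 1000 kg for Class 5.1.

No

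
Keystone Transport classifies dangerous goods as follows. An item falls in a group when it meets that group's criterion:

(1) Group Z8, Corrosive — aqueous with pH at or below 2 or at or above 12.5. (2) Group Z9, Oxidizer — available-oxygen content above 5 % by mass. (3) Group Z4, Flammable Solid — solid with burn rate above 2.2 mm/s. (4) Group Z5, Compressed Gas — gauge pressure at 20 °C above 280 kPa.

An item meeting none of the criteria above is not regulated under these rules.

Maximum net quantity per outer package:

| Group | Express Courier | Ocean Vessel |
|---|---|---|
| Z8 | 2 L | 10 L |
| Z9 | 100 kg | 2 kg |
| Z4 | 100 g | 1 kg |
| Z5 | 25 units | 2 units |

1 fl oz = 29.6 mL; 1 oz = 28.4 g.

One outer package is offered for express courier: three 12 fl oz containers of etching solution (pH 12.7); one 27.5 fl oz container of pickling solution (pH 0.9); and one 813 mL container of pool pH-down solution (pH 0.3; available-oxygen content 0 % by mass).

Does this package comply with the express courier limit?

No

Etching solution: pH 12.7 ≥ 12.5 → Group Z8 (Corrosive).
With pH 0.9 (≤ 2), the pickling solution falls in Group Z8.
With pH 0.3 (≤ 2), the pool pH-down solution falls in Group Z8.
Group Z8 net quantity: (three 12 fl oz containers = 1065.6 mL) + (one 27.5 fl oz container = 814 mL) + 813 mL = 2692.6 mL.
2692.6 mL > 2 L (express courier limit, Group Z8) — over the limit.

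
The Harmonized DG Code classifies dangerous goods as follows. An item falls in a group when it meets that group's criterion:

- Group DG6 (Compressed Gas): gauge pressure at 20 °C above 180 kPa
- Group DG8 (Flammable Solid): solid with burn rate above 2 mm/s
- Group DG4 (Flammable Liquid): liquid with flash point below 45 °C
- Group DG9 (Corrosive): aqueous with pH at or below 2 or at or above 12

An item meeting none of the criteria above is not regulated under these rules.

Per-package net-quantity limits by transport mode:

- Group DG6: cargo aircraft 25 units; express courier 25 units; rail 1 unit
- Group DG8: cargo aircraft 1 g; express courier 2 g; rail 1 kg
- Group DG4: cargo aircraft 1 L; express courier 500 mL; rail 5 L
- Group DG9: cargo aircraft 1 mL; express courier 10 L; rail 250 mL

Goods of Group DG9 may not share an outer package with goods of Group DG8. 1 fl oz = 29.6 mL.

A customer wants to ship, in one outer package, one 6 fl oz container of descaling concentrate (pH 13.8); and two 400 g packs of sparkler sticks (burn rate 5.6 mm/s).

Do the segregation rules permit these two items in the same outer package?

pH 13.8 meets the Group DG9 criterion (Corrosive), so the descaling concentrate is Group DG9.
The sparkler sticks have burn rate 5.6 mm/s, which is > 2 mm/s, so they are Group DG8 (Flammable Solid).
Group DG9 and Group DG8 may not share an outer package.

No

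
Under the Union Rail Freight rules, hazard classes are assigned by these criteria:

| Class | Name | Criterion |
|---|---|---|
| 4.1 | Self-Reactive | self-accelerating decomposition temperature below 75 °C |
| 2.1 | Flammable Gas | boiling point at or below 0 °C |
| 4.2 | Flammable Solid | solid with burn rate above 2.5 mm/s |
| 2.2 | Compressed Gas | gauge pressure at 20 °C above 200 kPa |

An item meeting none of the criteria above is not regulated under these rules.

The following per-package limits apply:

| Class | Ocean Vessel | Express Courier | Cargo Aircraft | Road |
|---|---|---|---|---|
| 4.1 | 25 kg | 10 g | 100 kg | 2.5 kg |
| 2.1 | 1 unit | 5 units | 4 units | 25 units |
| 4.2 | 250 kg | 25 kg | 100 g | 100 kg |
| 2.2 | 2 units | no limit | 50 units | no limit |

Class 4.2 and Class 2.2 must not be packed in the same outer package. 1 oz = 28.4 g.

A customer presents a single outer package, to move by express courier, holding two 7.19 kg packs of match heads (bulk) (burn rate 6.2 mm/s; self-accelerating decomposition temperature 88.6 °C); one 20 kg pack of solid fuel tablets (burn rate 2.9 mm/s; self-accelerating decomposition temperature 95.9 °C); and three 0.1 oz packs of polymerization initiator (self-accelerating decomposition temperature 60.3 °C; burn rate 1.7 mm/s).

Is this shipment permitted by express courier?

The match heads (bulk) have burn rate 6.2 mm/s, which is > 2.5 mm/s, so they are Class 4.2 (Flammable Solid).
The solid fuel tablets have burn rate 2.9 mm/s, which is > 2.5 mm/s, so they are Class 4.2 (Flammable Solid).
The polymerization initiator has self-accelerating decomposition temperature 60.3 °C, which is < 75 °C, so it is Class 4.1 (Self-Reactive).
Total Class 4.2: (two 7.19 kg packs = 14.38 kg) + 20 kg = 34.38 kg.
That exceeds the Class 4.2 express courier limit of 25 kg.
Class 4.1 quantity: three 0.1 oz packs = 8.52 g.
That is within the Class 4.1 express courier limit of 10 g.
The segregation rule (Class 4.2 with Class 2.2) does not apply to Class 4.2 with Class 4.1.

No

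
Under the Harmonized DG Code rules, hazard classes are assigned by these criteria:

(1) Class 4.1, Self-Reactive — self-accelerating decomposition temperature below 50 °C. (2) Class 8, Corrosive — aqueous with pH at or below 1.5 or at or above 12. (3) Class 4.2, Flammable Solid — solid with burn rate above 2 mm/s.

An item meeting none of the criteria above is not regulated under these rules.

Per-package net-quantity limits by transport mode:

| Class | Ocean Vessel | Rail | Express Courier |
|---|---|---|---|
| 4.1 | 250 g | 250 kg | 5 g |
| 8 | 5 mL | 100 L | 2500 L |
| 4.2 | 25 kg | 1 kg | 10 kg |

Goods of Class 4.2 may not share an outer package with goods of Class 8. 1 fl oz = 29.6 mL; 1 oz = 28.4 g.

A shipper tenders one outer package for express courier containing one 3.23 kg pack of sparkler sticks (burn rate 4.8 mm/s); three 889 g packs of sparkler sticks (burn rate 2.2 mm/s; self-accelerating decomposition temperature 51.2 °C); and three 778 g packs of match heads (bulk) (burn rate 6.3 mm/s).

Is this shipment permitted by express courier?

With burn rate 4.8 mm/s (> 2 mm/s), the sparkler sticks fall in Class 4.2.
The sparkler sticks have burn rate 2.2 mm/s, which is > 2 mm/s, so they are Class 4.2 (Flammable Solid).
Burn rate 6.3 mm/s meets the Class 4.2 criterion (Flammable Solid), so the match heads (bulk) are Class 4.2.
Total Class 4.2: 3.23 kg + (three 889 g packs = 2.667 kg) + (three 778 g packs = 2.334 kg) = 8.231 kg.
8.231 kg ≤ 10 kg (express courier limit, Class 4.2) — within limit.

Yes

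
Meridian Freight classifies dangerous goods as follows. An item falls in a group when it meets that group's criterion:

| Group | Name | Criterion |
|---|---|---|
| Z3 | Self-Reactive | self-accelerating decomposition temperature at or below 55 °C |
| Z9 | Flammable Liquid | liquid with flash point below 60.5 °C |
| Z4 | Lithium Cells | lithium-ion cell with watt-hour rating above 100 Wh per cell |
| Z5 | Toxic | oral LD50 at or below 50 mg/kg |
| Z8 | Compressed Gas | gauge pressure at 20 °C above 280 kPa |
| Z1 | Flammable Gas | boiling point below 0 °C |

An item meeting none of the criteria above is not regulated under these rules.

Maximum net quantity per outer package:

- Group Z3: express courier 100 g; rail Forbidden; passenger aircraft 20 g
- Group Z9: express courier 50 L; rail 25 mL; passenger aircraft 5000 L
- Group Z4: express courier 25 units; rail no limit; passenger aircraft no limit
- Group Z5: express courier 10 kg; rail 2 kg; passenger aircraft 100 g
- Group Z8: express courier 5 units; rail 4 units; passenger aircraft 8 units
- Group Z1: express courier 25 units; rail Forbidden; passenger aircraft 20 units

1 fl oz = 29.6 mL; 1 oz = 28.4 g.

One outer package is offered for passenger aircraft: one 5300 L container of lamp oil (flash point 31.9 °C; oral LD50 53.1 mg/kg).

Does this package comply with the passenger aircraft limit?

Flash point 31.9 °C meets the Group Z9 criterion (Flammable Liquid), so the lamp oil is Group Z9.
Group Z9 quantity: 5300 L.
That exceeds the Group Z9 passenger aircraft limit of 5000 L.

No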